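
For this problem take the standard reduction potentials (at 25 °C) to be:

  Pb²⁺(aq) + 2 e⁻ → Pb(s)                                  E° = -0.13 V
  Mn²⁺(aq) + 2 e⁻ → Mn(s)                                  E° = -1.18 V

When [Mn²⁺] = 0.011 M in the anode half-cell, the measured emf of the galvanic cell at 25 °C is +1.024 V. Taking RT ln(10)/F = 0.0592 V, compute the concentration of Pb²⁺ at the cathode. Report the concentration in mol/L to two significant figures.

Pb²⁺/Pb is the cathode, Mn²⁺/Mn the anode: E°cell = +1.05 V, n = 2.
Overall reaction: Pb²⁺(aq) + Mn(s) → Pb(s) + Mn²⁺(aq); Q = [Mn²⁺]^1/[Pb²⁺]^1.
From E = E° − (0.0592/n) log Q: log Q = (E° − E)·n/0.0592 = (+1.05 − (+1.024))·2/0.0592 = 0.8784.
So 1·log[Pb²⁺] = 1·log(0.011) − log Q = -1.9586 − (0.8784) = -2.8370; [Pb²⁺] = 10^(-2.8370) ≈ 0.0015 M.

0.0015 M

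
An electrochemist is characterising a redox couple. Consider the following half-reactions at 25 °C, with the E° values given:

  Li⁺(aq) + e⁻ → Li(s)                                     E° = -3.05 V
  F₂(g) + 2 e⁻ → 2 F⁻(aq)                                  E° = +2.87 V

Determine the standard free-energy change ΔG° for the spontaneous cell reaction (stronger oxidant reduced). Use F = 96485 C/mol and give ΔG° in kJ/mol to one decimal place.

F₂/F⁻ (E° = +2.87 V) is the cathode; Li⁺/Li (E° = -3.05 V) is the anode, so E°cell = +5.92 V.
Balancing electrons gives n = 2 (lcm of 2 and 1).
ΔG° = −nFE° = −(2)(96485)(+5.92) = -1,142,382 J = -1142.4 kJ/mol.

-1142.4 kJ/mol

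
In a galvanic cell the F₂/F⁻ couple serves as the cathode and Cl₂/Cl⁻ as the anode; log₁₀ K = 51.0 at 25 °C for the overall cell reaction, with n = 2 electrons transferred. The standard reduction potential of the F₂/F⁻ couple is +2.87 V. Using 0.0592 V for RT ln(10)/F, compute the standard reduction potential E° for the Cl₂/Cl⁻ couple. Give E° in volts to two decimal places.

+1.36 V

E°cell = (0.0592/n)·log K = (0.0592/2)(51.0) = +1.510 V.
Since F₂/F⁻ is the cathode and Cl₂/Cl⁻ the anode, E°cell = E°(F₂/F⁻) − E°(Cl₂/Cl⁻).
So E°(Cl₂/Cl⁻) = E°(F₂/F⁻) − E°cell = (+2.87) − (+1.510) = +1.36 V.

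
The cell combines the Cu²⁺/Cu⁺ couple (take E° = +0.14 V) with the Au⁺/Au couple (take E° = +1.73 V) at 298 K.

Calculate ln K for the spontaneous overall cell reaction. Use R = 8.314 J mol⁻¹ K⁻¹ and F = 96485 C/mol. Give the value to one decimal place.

61.9

Cathode: Au⁺/Au; anode: Cu²⁺/Cu⁺. E°cell = (+1.73) − (+0.14) = +1.59 V, with n = 1.
ΔG° = −nFE° = −RT ln K, so ln K = nFE°/(RT) = (1)(96485)(+1.59) / ((8.314)(298)) = 61.920.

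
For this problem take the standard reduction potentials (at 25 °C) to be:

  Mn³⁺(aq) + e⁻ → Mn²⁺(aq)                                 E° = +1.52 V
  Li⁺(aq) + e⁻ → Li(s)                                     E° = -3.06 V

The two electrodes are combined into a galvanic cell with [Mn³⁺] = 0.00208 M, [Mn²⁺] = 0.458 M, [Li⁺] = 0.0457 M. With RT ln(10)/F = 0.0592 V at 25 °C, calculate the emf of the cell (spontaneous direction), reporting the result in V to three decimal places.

+4.521 V

Mn³⁺/Mn²⁺ is the cathode (higher E°), Li⁺/Li the anode: E°cell = +1.52 − (-3.06) = +4.58 V, n = 1.
Overall: Mn³⁺(aq) + Li(s) → Mn²⁺(aq) + Li⁺(aq)
Q = [Mn²⁺]·[Li⁺] / ([Mn³⁺]); log Q = 1.003.
E = E° − (0.0592/n) log Q = +4.58 − (0.0592/1)(1.003) = +4.521 V.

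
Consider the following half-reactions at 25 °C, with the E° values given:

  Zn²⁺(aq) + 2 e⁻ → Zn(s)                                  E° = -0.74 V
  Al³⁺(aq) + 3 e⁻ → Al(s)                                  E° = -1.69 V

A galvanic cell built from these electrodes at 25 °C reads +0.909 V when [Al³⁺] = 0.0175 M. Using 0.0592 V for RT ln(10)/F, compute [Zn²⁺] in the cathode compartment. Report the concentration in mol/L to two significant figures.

Zn²⁺/Zn is the cathode, Al³⁺/Al the anode: E°cell = +0.95 V, n = 6.
Overall reaction: 3 Zn²⁺(aq) + 2 Al(s) → 3 Zn(s) + 2 Al³⁺(aq); Q = [Al³⁺]^2/[Zn²⁺]^3.
From E = E° − (0.0592/n) log Q: log Q = (E° − E)·n/0.0592 = (+0.95 − (+0.909))·6/0.0592 = 4.1554.
So 3·log[Zn²⁺] = 2·log(0.0175) − log Q = -3.5139 − (4.1554) = -7.6693; log[Zn²⁺] = -7.6693 / 3 = -2.5564; [Zn²⁺] = 10^(-2.5564) ≈ 0.0028 M.

0.0028 M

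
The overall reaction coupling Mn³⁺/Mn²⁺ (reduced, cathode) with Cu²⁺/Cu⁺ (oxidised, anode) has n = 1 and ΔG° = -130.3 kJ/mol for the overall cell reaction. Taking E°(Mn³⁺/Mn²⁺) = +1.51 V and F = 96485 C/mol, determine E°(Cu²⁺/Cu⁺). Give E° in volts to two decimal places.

E°cell = −ΔG°/(nF) = −(-130.3×10³)/((1)(96485)) = +1.350 V.
Since Mn³⁺/Mn²⁺ is the cathode and Cu²⁺/Cu⁺ the anode, E°cell = E°(Mn³⁺/Mn²⁺) − E°(Cu²⁺/Cu⁺).
So E°(Cu²⁺/Cu⁺) = E°(Mn³⁺/Mn²⁺) − E°cell = (+1.51) − (+1.350) = +0.16 V.

+0.16 V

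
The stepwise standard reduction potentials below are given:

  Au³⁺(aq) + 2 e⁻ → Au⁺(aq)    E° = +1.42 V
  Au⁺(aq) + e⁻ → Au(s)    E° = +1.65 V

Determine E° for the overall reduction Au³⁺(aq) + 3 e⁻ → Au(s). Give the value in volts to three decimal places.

+1.497 V

Since ΔG° = −nFE° is additive over sequential reductions, n₃E°₃ = n₁E°₁ + n₂E°₂.
E°₃ = (2×+1.42 + 1×+1.65) / 3 = (+4.490) / 3 = +1.497 V.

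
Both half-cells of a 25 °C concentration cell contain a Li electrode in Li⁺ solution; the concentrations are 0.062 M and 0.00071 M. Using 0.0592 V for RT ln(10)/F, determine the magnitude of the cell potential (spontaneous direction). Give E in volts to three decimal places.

For a concentration cell E°cell = 0. The 0.062 M side is the cathode (reduction is favoured where [Li⁺] is higher).
With n = 1, E = −(0.0592/1) log([Li⁺]ₐₙ/[Li⁺]꜀ₐₜ) = −(0.0592/1) log(0.00071/0.062) = −(0.0592/1)(-1.941) = +0.115 V.

+0.115 V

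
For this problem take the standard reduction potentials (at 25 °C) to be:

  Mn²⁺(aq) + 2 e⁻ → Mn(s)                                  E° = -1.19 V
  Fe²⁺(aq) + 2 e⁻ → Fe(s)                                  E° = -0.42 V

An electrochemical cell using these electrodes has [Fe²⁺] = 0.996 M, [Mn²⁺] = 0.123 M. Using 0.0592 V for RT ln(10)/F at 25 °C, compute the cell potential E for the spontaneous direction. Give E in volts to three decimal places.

+0.797 V

Fe²⁺/Fe is the cathode (higher E°), Mn²⁺/Mn the anode: E°cell = -0.42 − (-1.19) = +0.77 V, n = 2.
Overall: Fe²⁺(aq) + Mn(s) → Fe(s) + Mn²⁺(aq)
Q = [Mn²⁺] / ([Fe²⁺]); log Q = -0.908.
E = E° − (0.0592/n) log Q = +0.77 − (0.0592/2)(-0.908) = +0.797 V.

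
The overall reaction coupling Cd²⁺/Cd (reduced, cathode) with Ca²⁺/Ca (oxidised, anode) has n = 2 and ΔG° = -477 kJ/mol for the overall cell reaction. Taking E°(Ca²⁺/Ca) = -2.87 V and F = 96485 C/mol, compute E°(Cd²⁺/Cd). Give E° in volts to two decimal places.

-0.40 V

E°cell = −ΔG°/(nF) = −(-477×10³)/((2)(96485)) = +2.472 V.
Since Cd²⁺/Cd is the cathode and Ca²⁺/Ca the anode, E°cell = E°(Cd²⁺/Cd) − E°(Ca²⁺/Ca).
So E°(Cd²⁺/Cd) = E°cell + E°(Ca²⁺/Ca) = +2.472 + (-2.87) = -0.40 V.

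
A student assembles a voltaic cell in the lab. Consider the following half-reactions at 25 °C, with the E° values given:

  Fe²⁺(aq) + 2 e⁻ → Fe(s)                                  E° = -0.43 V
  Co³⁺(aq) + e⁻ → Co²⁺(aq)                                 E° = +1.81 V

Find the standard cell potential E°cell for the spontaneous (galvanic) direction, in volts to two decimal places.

The Co³⁺/Co²⁺ couple has the higher reduction potential, so it is the cathode; Fe²⁺/Fe is oxidised at the anode.
E°cell = E°(cathode) − E°(anode) = (+1.81) − (-0.43) = +2.24 V.

+2.24 V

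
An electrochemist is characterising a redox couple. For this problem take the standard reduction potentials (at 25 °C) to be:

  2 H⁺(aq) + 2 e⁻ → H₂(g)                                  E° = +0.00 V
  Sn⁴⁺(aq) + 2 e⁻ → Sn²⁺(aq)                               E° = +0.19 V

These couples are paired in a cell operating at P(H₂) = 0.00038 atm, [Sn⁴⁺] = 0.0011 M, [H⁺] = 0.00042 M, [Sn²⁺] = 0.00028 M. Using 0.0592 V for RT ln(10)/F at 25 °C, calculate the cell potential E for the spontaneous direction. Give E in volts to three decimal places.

+0.306 V

Sn⁴⁺/Sn²⁺ is the cathode (higher E°), H⁺/H₂ the anode: E°cell = +0.19 − (+0.00) = +0.19 V, n = 2.
Overall: Sn⁴⁺(aq) + H₂(g) → Sn²⁺(aq) + 2 H⁺(aq)
Q = [Sn²⁺]·[H⁺]^2 / ([Sn⁴⁺]·P(H₂)); log Q = -3.928.
E = E° − (0.0592/n) log Q = +0.19 − (0.0592/2)(-3.928) = +0.306 V.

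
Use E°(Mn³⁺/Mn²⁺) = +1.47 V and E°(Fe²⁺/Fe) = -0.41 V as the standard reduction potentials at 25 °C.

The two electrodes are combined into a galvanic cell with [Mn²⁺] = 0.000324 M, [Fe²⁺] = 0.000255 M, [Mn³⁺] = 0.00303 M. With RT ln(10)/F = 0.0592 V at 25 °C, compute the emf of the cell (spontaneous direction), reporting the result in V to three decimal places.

+2.044 V

Mn³⁺/Mn²⁺ is the cathode (higher E°), Fe²⁺/Fe the anode: E°cell = +1.47 − (-0.41) = +1.88 V, n = 2.
Overall: 2 Mn³⁺(aq) + Fe(s) → 2 Mn²⁺(aq) + Fe²⁺(aq)
Q = [Mn²⁺]^2·[Fe²⁺] / ([Mn³⁺]^2); log Q = -5.535.
E = E° − (0.0592/n) log Q = +1.88 − (0.0592/2)(-5.535) = +2.044 V.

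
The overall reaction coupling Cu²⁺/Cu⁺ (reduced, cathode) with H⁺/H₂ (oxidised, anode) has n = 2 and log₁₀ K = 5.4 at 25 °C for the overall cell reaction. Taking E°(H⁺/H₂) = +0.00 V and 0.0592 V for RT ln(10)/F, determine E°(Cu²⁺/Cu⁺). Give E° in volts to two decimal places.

+0.16 V

E°cell = (0.0592/n)·log K = (0.0592/2)(5.4) = +0.160 V.
Since Cu²⁺/Cu⁺ is the cathode and H⁺/H₂ the anode, E°cell = E°(Cu²⁺/Cu⁺) − E°(H⁺/H₂).
So E°(Cu²⁺/Cu⁺) = E°cell + E°(H⁺/H₂) = +0.160 + (+0.00) = +0.16 V.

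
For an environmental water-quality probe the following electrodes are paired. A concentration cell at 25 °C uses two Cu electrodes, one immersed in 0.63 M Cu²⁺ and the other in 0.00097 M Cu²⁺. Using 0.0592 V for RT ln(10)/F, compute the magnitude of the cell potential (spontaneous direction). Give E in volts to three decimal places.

+0.083 V

For a concentration cell E°cell = 0. The 0.63 M side is the cathode (reduction is favoured where [Cu²⁺] is higher).
With n = 2, E = −(0.0592/2) log([Cu²⁺]ₐₙ/[Cu²⁺]꜀ₐₜ) = −(0.0592/2) log(0.00097/0.63) = −(0.0592/2)(-2.813) = +0.083 V.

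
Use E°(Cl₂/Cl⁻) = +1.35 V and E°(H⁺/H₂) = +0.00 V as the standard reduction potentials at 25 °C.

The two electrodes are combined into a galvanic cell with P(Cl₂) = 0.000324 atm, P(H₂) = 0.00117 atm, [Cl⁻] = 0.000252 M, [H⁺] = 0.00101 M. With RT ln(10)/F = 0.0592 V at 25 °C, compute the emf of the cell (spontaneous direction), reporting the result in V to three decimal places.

Cl₂/Cl⁻ is the cathode (higher E°), H⁺/H₂ the anode: E°cell = +1.35 − (+0.00) = +1.35 V, n = 2.
Overall: Cl₂(g) + H₂(g) → 2 Cl⁻(aq) + 2 H⁺(aq)
Q = [Cl⁻]^2·[H⁺]^2 / (P(Cl₂)·P(H₂)); log Q = -6.767.
E = E° − (0.0592/n) log Q = +1.35 − (0.0592/2)(-6.767) = +1.550 V.

+1.550 V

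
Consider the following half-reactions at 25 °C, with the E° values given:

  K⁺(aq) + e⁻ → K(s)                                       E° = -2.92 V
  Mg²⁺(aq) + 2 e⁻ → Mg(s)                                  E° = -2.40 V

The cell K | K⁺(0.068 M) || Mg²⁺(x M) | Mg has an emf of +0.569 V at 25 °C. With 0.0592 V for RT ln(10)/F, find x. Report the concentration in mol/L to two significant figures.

0.21 M

Mg²⁺/Mg is the cathode, K⁺/K the anode: E°cell = +0.52 V, n = 2.
Overall reaction: Mg²⁺(aq) + 2 K(s) → Mg(s) + 2 K⁺(aq); Q = [K⁺]^2/[Mg²⁺]^1.
From E = E° − (0.0592/n) log Q: log Q = (E° − E)·n/0.0592 = (+0.52 − (+0.569))·2/0.0592 = -1.6554.
So 1·log[Mg²⁺] = 2·log(0.068) − log Q = -2.3350 − (-1.6554) = -0.6796; [Mg²⁺] = 10^(-0.6796) ≈ 0.21 M.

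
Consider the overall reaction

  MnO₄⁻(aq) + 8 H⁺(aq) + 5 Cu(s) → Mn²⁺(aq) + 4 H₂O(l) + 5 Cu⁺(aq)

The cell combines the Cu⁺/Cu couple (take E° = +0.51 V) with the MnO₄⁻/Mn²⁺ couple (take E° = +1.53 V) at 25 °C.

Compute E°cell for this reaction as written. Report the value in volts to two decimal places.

The MnO₄⁻/Mn²⁺ couple has the higher reduction potential, so it is the cathode; Cu⁺/Cu is oxidised at the anode.
E°cell = E°(cathode) − E°(anode) = (+1.53) − (+0.51) = +1.02 V.

+1.02 V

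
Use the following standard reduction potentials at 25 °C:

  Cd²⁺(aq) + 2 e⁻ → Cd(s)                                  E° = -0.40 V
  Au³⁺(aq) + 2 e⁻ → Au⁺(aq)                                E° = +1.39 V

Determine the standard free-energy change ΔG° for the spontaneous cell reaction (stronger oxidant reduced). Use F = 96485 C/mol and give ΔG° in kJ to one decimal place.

-345.4 kJ

Au³⁺/Au⁺ (E° = +1.39 V) is the cathode; Cd²⁺/Cd (E° = -0.40 V) is the anode, so E°cell = +1.79 V.
Balancing electrons gives n = 2 (lcm of 2 and 2).
ΔG° = −nFE° = −(2)(96485)(+1.79) = -345,416 J = -345.4 kJ.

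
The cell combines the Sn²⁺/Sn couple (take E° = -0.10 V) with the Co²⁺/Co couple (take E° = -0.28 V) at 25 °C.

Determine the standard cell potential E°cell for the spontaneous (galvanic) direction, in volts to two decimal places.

The Sn²⁺/Sn couple has the higher reduction potential, so it is the cathode; Co²⁺/Co is oxidised at the anode.
E°cell = E°(cathode) − E°(anode) = (-0.10) − (-0.28) = +0.18 V.
Since E°cell > 0, the reaction is spontaneous under standard conditions.

+0.18 V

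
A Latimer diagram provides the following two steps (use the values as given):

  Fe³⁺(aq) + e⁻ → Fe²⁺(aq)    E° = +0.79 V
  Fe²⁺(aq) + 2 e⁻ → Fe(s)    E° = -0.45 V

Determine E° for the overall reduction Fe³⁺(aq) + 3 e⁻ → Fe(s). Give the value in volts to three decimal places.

-0.037 V

Standard free energies of sequential steps add: ΔG°₃ = ΔG°₁ + ΔG°₂, so n₃E°₃ = n₁E°₁ + n₂E°₂.
E°₃ = (1×+0.79 + 2×-0.45) / 3 = (-0.110) / 3 = -0.037 V.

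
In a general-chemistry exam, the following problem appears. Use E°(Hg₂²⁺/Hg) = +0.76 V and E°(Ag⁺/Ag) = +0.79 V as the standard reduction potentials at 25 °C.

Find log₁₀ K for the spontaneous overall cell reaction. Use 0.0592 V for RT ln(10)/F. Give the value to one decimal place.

Cathode: Ag⁺/Ag; anode: Hg₂²⁺/Hg. E°cell = +0.03 V, n = 2.
log K = nE°cell / 0.0592 = (2)(+0.03) / 0.0592 = 1.0.

1.0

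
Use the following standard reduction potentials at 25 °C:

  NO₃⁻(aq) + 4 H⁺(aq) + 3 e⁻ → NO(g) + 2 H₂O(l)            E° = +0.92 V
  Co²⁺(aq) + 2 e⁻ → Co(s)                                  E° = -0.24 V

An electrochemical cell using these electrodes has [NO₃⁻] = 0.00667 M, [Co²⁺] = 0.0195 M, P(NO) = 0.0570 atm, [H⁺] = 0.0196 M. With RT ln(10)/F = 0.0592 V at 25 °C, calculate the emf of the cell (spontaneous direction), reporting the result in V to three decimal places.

NO₃⁻/NO is the cathode (higher E°), Co²⁺/Co the anode: E°cell = +0.92 − (-0.24) = +1.16 V, n = 6.
Overall: 2 NO₃⁻(aq) + 8 H⁺(aq) + 3 Co(s) → 2 NO(g) + 4 H₂O(l) + 3 Co²⁺(aq)
Q = P(NO)^2·[Co²⁺]^3 / ([NO₃⁻]^2·[H⁺]^8); log Q = 10.396.
E = E° − (0.0592/n) log Q = +1.16 − (0.0592/6)(10.396) = +1.057 V.

+1.057 V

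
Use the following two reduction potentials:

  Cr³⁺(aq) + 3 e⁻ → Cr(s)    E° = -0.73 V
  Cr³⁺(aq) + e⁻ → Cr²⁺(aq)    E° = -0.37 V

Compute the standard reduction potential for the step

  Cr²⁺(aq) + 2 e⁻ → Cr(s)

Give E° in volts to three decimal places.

Sequential free energies add, so n₃E°₃ = n₁E°₁ + n₂E°₂.
With n₃ = 3, and the known step contributing 1×(-0.37) V, the unknown satisfies 2·E° = 3×(-0.73) − 1×(-0.37) = -1.820.
E° = -1.820 / 2 = -0.910 V.

-0.910 V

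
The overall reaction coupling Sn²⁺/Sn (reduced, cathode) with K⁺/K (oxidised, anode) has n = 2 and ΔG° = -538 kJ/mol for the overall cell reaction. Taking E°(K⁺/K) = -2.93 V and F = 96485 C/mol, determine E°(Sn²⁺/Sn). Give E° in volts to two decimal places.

E°cell = −ΔG°/(nF) = −(-538×10³)/((2)(96485)) = +2.788 V.
Since Sn²⁺/Sn is the cathode and K⁺/K the anode, E°cell = E°(Sn²⁺/Sn) − E°(K⁺/K).
So E°(Sn²⁺/Sn) = E°cell + E°(K⁺/K) = +2.788 + (-2.93) = -0.14 V.

-0.14 V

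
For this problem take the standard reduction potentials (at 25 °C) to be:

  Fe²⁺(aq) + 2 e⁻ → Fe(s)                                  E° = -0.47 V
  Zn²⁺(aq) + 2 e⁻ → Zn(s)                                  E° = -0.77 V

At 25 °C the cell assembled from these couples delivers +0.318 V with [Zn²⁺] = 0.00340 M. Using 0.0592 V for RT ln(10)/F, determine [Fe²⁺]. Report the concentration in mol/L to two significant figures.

Fe²⁺/Fe is the cathode, Zn²⁺/Zn the anode: E°cell = +0.30 V, n = 2.
Overall reaction: Fe²⁺(aq) + Zn(s) → Fe(s) + Zn²⁺(aq); Q = [Zn²⁺]^1/[Fe²⁺]^1.
From E = E° − (0.0592/n) log Q: log Q = (E° − E)·n/0.0592 = (+0.30 − (+0.318))·2/0.0592 = -0.6081.
So 1·log[Fe²⁺] = 1·log(0.0034) − log Q = -2.4685 − (-0.6081) = -1.8604; [Fe²⁺] = 10^(-1.8604) ≈ 0.014 M.

0.014 M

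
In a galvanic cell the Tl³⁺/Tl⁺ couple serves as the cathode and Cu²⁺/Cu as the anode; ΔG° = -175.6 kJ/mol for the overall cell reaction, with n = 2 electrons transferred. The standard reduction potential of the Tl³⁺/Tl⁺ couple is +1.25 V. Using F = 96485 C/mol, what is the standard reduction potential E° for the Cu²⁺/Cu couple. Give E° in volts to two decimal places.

E°cell = −ΔG°/(nF) = −(-175.6×10³)/((2)(96485)) = +0.910 V.
Since Tl³⁺/Tl⁺ is the cathode and Cu²⁺/Cu the anode, E°cell = E°(Tl³⁺/Tl⁺) − E°(Cu²⁺/Cu).
So E°(Cu²⁺/Cu) = E°(Tl³⁺/Tl⁺) − E°cell = (+1.25) − (+0.910) = +0.34 V.

+0.34 V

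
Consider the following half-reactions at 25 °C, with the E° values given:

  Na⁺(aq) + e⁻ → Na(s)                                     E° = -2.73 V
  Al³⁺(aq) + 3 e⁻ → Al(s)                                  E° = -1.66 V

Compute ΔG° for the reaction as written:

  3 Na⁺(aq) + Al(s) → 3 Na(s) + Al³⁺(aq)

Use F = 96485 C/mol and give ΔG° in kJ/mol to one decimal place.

+309.7 kJ/mol

As written, Na⁺/Na is reduced (cathode) and Al³⁺/Al is oxidised (anode), so E°cell = (-2.73) − (-1.66) = -1.07 V.
Balancing electrons gives n = 3.
ΔG° = −nFE° = −(3)(96485)(-1.07) = 309,717 J = +309.7 kJ/mol.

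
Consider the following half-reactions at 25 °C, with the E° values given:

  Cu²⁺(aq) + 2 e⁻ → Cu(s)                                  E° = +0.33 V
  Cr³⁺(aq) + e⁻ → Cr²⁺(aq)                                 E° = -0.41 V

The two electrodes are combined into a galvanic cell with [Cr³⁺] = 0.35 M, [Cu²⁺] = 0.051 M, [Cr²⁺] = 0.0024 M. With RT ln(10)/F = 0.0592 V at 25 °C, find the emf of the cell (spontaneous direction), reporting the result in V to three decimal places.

Cu²⁺/Cu is the cathode (higher E°), Cr³⁺/Cr²⁺ the anode: E°cell = +0.33 − (-0.41) = +0.74 V, n = 2.
Overall: Cu²⁺(aq) + 2 Cr²⁺(aq) → Cu(s) + 2 Cr³⁺(aq)
Q = [Cr³⁺]^2 / ([Cu²⁺]·[Cr²⁺]^2); log Q = 5.620.
E = E° − (0.0592/n) log Q = +0.74 − (0.0592/2)(5.620) = +0.574 V.

+0.574 V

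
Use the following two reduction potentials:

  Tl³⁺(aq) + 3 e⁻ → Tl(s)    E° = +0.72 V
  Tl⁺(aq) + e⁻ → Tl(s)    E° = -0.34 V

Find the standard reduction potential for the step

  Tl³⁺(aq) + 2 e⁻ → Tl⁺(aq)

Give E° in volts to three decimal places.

+1.250 V

Sequential free energies add, so n₃E°₃ = n₁E°₁ + n₂E°₂.
With n₃ = 3, and the known step contributing 1×(-0.34) V, the unknown satisfies 2·E° = 3×(+0.72) − 1×(-0.34) = +2.500.
E° = +2.500 / 2 = +1.250 V.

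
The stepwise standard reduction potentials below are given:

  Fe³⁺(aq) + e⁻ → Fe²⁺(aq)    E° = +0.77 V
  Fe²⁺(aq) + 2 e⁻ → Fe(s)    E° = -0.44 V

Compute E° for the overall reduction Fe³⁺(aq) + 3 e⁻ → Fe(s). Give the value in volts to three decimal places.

Since ΔG° = −nFE° is additive over sequential reductions, n₃E°₃ = n₁E°₁ + n₂E°₂.
E°₃ = (1×+0.77 + 2×-0.44) / 3 = (-0.110) / 3 = -0.037 V.

-0.037 V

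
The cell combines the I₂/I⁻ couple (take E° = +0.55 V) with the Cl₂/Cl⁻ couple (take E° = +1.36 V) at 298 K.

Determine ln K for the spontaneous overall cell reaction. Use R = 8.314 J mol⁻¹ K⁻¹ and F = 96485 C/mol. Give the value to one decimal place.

63.1

Cathode: Cl₂/Cl⁻; anode: I₂/I⁻. E°cell = (+1.36) − (+0.55) = +0.81 V, with n = 2.
ΔG° = −nFE° = −RT ln K, so ln K = nFE°/(RT) = (2)(96485)(+0.81) / ((8.314)(298)) = 63.088.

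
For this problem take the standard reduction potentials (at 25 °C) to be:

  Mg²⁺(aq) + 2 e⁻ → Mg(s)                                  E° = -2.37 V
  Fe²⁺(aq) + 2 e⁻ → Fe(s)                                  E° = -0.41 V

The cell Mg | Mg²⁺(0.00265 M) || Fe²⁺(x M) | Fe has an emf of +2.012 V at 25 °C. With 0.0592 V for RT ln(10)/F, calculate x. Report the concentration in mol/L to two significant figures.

Fe²⁺/Fe is the cathode, Mg²⁺/Mg the anode: E°cell = +1.96 V, n = 2.
Overall reaction: Fe²⁺(aq) + Mg(s) → Fe(s) + Mg²⁺(aq); Q = [Mg²⁺]^1/[Fe²⁺]^1.
From E = E° − (0.0592/n) log Q: log Q = (E° − E)·n/0.0592 = (+1.96 − (+2.012))·2/0.0592 = -1.7568.
So 1·log[Fe²⁺] = 1·log(0.00265) − log Q = -2.5768 − (-1.7568) = -0.8200; [Fe²⁺] = 10^(-0.8200) ≈ 0.15 M.

0.15 M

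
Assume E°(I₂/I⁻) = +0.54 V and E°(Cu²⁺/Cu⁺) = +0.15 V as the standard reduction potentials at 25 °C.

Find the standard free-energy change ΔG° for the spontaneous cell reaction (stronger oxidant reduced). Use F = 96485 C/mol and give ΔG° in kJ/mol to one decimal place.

I₂/I⁻ (E° = +0.54 V) is the cathode; Cu²⁺/Cu⁺ (E° = +0.15 V) is the anode, so E°cell = +0.39 V.
Balancing electrons gives n = 2 (lcm of 2 and 1).
ΔG° = −nFE° = −(2)(96485)(+0.39) = -75,258 J = -75.3 kJ/mol.

-75.3 kJ/mol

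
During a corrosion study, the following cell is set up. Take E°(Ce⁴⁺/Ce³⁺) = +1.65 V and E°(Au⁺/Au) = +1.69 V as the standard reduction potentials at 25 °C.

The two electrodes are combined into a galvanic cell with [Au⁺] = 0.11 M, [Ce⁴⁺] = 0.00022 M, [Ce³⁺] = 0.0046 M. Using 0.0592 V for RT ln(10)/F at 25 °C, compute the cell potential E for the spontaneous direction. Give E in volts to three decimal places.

Au⁺/Au is the cathode (higher E°), Ce⁴⁺/Ce³⁺ the anode: E°cell = +1.69 − (+1.65) = +0.04 V, n = 1.
Overall: Au⁺(aq) + Ce³⁺(aq) → Au(s) + Ce⁴⁺(aq)
Q = [Ce⁴⁺] / ([Au⁺]·[Ce³⁺]); log Q = -0.362.
E = E° − (0.0592/n) log Q = +0.04 − (0.0592/1)(-0.362) = +0.061 V.

+0.061 V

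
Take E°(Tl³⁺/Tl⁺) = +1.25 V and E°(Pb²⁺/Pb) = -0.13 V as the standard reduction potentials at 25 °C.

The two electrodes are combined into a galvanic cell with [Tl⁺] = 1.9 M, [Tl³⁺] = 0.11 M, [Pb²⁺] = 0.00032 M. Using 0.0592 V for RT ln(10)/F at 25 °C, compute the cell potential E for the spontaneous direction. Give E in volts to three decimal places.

Tl³⁺/Tl⁺ is the cathode (higher E°), Pb²⁺/Pb the anode: E°cell = +1.25 − (-0.13) = +1.38 V, n = 2.
Overall: Tl³⁺(aq) + Pb(s) → Tl⁺(aq) + Pb²⁺(aq)
Q = [Tl⁺]·[Pb²⁺] / ([Tl³⁺]); log Q = -2.257.
E = E° − (0.0592/n) log Q = +1.38 − (0.0592/2)(-2.257) = +1.447 V.

+1.447 V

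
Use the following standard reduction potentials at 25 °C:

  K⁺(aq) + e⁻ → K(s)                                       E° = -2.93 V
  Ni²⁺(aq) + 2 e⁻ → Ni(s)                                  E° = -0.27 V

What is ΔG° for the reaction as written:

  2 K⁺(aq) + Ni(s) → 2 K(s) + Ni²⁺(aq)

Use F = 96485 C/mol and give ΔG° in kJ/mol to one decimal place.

As written, K⁺/K is reduced (cathode) and Ni²⁺/Ni is oxidised (anode), so E°cell = (-2.93) − (-0.27) = -2.66 V.
Balancing electrons gives n = 2.
ΔG° = −nFE° = −(2)(96485)(-2.66) = 513,300 J = +513.3 kJ/mol.

+513.3 kJ/mol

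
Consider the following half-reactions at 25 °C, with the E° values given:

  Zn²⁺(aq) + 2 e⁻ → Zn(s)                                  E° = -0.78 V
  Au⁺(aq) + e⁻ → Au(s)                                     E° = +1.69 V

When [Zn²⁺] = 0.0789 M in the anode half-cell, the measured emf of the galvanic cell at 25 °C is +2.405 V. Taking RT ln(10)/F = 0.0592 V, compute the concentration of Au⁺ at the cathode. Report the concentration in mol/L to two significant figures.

0.022 M

Au⁺/Au is the cathode, Zn²⁺/Zn the anode: E°cell = +2.47 V, n = 2.
Overall reaction: 2 Au⁺(aq) + Zn(s) → 2 Au(s) + Zn²⁺(aq); Q = [Zn²⁺]^1/[Au⁺]^2.
From E = E° − (0.0592/n) log Q: log Q = (E° − E)·n/0.0592 = (+2.47 − (+2.405))·2/0.0592 = 2.1959.
So 2·log[Au⁺] = 1·log(0.0789) − log Q = -1.1029 − (2.1959) = -3.2988; log[Au⁺] = -3.2988 / 2 = -1.6494; [Au⁺] = 10^(-1.6494) ≈ 0.022 M.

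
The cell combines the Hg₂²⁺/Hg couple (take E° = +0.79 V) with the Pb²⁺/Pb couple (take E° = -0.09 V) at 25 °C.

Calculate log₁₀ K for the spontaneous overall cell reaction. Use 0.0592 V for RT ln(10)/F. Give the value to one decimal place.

Cathode: Hg₂²⁺/Hg; anode: Pb²⁺/Pb. E°cell = +0.88 V, n = 2.
log K = nE°cell / 0.0592 = (2)(+0.88) / 0.0592 = 29.7.

29.7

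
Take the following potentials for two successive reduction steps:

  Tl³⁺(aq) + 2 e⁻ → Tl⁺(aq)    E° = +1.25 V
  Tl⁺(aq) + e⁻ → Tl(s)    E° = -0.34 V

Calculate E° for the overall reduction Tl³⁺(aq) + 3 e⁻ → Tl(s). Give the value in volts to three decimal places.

Adding the free-energy changes (−nFE°) of the two steps gives −n₃FE°₃ = −n₁FE°₁ − n₂FE°₂.
E°₃ = (2×+1.25 + 1×-0.34) / 3 = (+2.160) / 3 = +0.720 V.
Simply averaging or adding the two E° values would be wrong; the electron-weighted sum is required.

+0.720 V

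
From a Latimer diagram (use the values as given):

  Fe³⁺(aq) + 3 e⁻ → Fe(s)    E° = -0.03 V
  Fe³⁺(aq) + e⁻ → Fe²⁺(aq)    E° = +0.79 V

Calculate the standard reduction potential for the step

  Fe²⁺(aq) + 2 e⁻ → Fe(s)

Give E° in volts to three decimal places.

-0.440 V

Sequential free energies add, so n₃E°₃ = n₁E°₁ + n₂E°₂.
With n₃ = 3, and the known step contributing 1×(+0.79) V, the unknown satisfies 2·E° = 3×(-0.03) − 1×(+0.79) = -0.880.
E° = -0.880 / 2 = -0.440 V.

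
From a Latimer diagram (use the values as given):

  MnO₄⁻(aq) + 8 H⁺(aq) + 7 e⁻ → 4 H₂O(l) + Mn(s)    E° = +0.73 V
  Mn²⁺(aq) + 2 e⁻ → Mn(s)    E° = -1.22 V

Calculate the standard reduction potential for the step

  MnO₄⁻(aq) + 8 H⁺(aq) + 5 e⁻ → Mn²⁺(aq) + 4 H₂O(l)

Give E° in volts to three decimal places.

+1.510 V

Sequential free energies add, so n₃E°₃ = n₁E°₁ + n₂E°₂.
With n₃ = 7, and the known step contributing 2×(-1.22) V, the unknown satisfies 5·E° = 7×(+0.73) − 2×(-1.22) = +7.550.
E° = +7.550 / 5 = +1.510 V.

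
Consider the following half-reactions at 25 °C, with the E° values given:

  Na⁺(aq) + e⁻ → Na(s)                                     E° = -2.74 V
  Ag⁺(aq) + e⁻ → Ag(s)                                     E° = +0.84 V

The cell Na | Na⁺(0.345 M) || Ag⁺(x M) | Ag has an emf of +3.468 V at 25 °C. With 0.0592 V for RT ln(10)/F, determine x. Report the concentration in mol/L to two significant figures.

Ag⁺/Ag is the cathode, Na⁺/Na the anode: E°cell = +3.58 V, n = 1.
Overall reaction: Ag⁺(aq) + Na(s) → Ag(s) + Na⁺(aq); Q = [Na⁺]^1/[Ag⁺]^1.
From E = E° − (0.0592/n) log Q: log Q = (E° − E)·n/0.0592 = (+3.58 − (+3.468))·1/0.0592 = 1.8919.
So 1·log[Ag⁺] = 1·log(0.345) − log Q = -0.4622 − (1.8919) = -2.3541; [Ag⁺] = 10^(-2.3541) ≈ 0.0044 M.

0.0044 M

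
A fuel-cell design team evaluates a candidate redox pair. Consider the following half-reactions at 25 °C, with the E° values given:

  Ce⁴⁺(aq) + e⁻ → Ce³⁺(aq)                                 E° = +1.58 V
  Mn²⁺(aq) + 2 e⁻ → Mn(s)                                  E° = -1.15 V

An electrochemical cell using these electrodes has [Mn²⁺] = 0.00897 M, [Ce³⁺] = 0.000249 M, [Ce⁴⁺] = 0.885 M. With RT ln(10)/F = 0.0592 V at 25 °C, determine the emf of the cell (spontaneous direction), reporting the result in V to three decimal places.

Ce⁴⁺/Ce³⁺ is the cathode (higher E°), Mn²⁺/Mn the anode: E°cell = +1.58 − (-1.15) = +2.73 V, n = 2.
Overall: 2 Ce⁴⁺(aq) + Mn(s) → 2 Ce³⁺(aq) + Mn²⁺(aq)
Q = [Ce³⁺]^2·[Mn²⁺] / ([Ce⁴⁺]^2); log Q = -9.149.
E = E° − (0.0592/n) log Q = +2.73 − (0.0592/2)(-9.149) = +3.001 V.

+3.001 V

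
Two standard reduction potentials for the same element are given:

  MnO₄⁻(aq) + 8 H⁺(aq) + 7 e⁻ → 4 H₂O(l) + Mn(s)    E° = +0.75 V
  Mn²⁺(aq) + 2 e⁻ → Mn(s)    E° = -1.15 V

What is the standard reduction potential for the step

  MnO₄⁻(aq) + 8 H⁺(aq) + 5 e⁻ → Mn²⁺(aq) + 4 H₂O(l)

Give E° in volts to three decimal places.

Sequential free energies add, so n₃E°₃ = n₁E°₁ + n₂E°₂.
With n₃ = 7, and the known step contributing 2×(-1.15) V, the unknown satisfies 5·E° = 7×(+0.75) − 2×(-1.15) = +7.550.
E° = +7.550 / 5 = +1.510 V.

+1.510 V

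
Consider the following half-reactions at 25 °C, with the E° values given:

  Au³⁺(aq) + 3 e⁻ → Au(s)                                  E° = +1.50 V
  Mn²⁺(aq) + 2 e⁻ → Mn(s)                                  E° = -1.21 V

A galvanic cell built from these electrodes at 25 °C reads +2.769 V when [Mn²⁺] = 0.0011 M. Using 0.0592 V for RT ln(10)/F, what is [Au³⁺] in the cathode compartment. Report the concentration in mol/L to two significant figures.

0.036 M

Au³⁺/Au is the cathode, Mn²⁺/Mn the anode: E°cell = +2.71 V, n = 6.
Overall reaction: 2 Au³⁺(aq) + 3 Mn(s) → 2 Au(s) + 3 Mn²⁺(aq); Q = [Mn²⁺]^3/[Au³⁺]^2.
From E = E° − (0.0592/n) log Q: log Q = (E° − E)·n/0.0592 = (+2.71 − (+2.769))·6/0.0592 = -5.9797.
So 2·log[Au³⁺] = 3·log(0.0011) − log Q = -8.8758 − (-5.9797) = -2.8961; log[Au³⁺] = -2.8961 / 2 = -1.4481; [Au³⁺] = 10^(-1.4481) ≈ 0.036 M.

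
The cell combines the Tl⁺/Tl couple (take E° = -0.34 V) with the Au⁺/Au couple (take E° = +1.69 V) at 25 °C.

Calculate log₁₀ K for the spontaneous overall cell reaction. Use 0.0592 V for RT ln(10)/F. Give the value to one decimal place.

34.3

Cathode: Au⁺/Au; anode: Tl⁺/Tl. E°cell = +2.03 V, n = 1.
log K = nE°cell / 0.0592 = (1)(+2.03) / 0.0592 = 34.3.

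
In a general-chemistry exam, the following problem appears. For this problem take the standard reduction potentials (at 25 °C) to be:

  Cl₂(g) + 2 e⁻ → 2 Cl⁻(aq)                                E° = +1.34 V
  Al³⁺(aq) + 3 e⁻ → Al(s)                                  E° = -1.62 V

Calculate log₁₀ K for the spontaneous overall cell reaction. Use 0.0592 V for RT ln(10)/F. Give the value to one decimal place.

300.0

Cathode: Cl₂/Cl⁻; anode: Al³⁺/Al. E°cell = +2.96 V, n = 6.
log K = nE°cell / 0.0592 = (6)(+2.96) / 0.0592 = 300.0.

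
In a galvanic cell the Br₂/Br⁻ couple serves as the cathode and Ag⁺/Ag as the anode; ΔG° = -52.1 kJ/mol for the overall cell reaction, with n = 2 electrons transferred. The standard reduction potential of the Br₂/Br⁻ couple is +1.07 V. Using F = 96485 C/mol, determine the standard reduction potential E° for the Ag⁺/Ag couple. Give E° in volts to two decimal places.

+0.80 V

E°cell = −ΔG°/(nF) = −(-52.1×10³)/((2)(96485)) = +0.270 V.
Since Br₂/Br⁻ is the cathode and Ag⁺/Ag the anode, E°cell = E°(Br₂/Br⁻) − E°(Ag⁺/Ag).
So E°(Ag⁺/Ag) = E°(Br₂/Br⁻) − E°cell = (+1.07) − (+0.270) = +0.80 V.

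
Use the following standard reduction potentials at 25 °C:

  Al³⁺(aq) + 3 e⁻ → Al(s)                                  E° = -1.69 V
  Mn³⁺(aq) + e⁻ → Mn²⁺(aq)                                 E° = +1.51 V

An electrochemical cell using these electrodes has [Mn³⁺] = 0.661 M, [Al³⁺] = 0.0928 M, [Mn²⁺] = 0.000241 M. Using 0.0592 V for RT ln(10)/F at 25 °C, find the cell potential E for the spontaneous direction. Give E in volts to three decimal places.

Mn³⁺/Mn²⁺ is the cathode (higher E°), Al³⁺/Al the anode: E°cell = +1.51 − (-1.69) = +3.20 V, n = 3.
Overall: 3 Mn³⁺(aq) + Al(s) → 3 Mn²⁺(aq) + Al³⁺(aq)
Q = [Mn²⁺]^3·[Al³⁺] / ([Mn³⁺]^3); log Q = -11.347.
E = E° − (0.0592/n) log Q = +3.20 − (0.0592/3)(-11.347) = +3.424 V.

+3.424 V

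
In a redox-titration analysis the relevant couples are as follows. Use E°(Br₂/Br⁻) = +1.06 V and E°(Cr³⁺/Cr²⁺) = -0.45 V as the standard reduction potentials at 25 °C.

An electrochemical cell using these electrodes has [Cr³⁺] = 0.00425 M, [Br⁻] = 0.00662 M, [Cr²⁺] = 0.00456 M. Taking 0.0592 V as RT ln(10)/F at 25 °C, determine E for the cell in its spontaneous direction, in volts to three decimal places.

+1.641 V

Br₂/Br⁻ is the cathode (higher E°), Cr³⁺/Cr²⁺ the anode: E°cell = +1.06 − (-0.45) = +1.51 V, n = 2.
Overall: Br₂(l) + 2 Cr²⁺(aq) → 2 Br⁻(aq) + 2 Cr³⁺(aq)
Q = [Br⁻]^2·[Cr³⁺]^2 / ([Cr²⁺]^2); log Q = -4.419.
E = E° − (0.0592/n) log Q = +1.51 − (0.0592/2)(-4.419) = +1.641 V.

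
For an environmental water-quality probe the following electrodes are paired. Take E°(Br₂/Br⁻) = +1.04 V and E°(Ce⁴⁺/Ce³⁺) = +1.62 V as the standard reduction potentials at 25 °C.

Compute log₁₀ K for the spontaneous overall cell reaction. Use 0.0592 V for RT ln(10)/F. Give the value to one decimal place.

19.6

Cathode: Ce⁴⁺/Ce³⁺; anode: Br₂/Br⁻. E°cell = +0.58 V, n = 2.
log K = nE°cell / 0.0592 = (2)(+0.58) / 0.0592 = 19.6.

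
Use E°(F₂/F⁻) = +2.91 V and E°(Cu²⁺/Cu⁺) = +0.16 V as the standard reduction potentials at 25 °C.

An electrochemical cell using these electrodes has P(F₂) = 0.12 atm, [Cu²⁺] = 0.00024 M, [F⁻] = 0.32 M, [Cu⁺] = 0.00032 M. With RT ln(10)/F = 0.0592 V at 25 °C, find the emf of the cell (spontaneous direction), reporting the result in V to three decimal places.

+2.759 V

F₂/F⁻ is the cathode (higher E°), Cu²⁺/Cu⁺ the anode: E°cell = +2.91 − (+0.16) = +2.75 V, n = 2.
Overall: F₂(g) + 2 Cu⁺(aq) → 2 F⁻(aq) + 2 Cu²⁺(aq)
Q = [F⁻]^2·[Cu²⁺]^2 / (P(F₂)·[Cu⁺]^2); log Q = -0.319.
E = E° − (0.0592/n) log Q = +2.75 − (0.0592/2)(-0.319) = +2.759 V.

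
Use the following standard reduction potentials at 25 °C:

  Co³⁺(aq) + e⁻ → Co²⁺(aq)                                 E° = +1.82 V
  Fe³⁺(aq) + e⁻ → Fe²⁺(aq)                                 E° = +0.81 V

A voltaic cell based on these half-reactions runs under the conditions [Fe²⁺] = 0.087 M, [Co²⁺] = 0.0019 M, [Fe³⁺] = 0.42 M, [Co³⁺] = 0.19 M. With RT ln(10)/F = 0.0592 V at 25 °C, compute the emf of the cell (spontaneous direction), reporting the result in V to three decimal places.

Co³⁺/Co²⁺ is the cathode (higher E°), Fe³⁺/Fe²⁺ the anode: E°cell = +1.82 − (+0.81) = +1.01 V, n = 1.
Overall: Co³⁺(aq) + Fe²⁺(aq) → Co²⁺(aq) + Fe³⁺(aq)
Q = [Co²⁺]·[Fe³⁺] / ([Co³⁺]·[Fe²⁺]); log Q = -1.316.
E = E° − (0.0592/n) log Q = +1.01 − (0.0592/1)(-1.316) = +1.088 V.

+1.088 V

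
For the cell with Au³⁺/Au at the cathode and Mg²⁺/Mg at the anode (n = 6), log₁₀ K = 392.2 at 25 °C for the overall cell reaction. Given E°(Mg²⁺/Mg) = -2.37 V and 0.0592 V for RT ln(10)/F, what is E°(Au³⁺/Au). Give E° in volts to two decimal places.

E°cell = (0.0592/n)·log K = (0.0592/6)(392.2) = +3.870 V.
Since Au³⁺/Au is the cathode and Mg²⁺/Mg the anode, E°cell = E°(Au³⁺/Au) − E°(Mg²⁺/Mg).
So E°(Au³⁺/Au) = E°cell + E°(Mg²⁺/Mg) = +3.870 + (-2.37) = +1.50 V.

+1.50 V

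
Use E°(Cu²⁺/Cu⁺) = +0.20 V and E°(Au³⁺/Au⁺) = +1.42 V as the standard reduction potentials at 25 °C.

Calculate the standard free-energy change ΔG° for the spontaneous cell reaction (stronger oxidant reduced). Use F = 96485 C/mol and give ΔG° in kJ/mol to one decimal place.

Au³⁺/Au⁺ (E° = +1.42 V) is the cathode; Cu²⁺/Cu⁺ (E° = +0.20 V) is the anode, so E°cell = +1.22 V.
Balancing electrons gives n = 2 (lcm of 2 and 1).
ΔG° = −nFE° = −(2)(96485)(+1.22) = -235,423 J = -235.4 kJ/mol.

-235.4 kJ/mol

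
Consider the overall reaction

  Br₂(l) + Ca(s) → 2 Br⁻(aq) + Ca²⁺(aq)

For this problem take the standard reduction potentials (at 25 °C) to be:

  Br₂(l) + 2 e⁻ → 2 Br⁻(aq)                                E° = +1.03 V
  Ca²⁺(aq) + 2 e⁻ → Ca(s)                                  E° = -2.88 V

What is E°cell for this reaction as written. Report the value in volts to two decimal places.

The Br₂/Br⁻ couple has the higher reduction potential, so it is the cathode; Ca²⁺/Ca is oxidised at the anode.
E°cell = E°(cathode) − E°(anode) = (+1.03) − (-2.88) = +3.91 V.

+3.91 V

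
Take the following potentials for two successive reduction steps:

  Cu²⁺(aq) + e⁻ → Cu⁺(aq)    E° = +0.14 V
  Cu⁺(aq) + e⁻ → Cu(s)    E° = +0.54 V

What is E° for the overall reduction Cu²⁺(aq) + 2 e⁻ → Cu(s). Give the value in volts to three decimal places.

Standard free energies of sequential steps add: ΔG°₃ = ΔG°₁ + ΔG°₂, so n₃E°₃ = n₁E°₁ + n₂E°₂.
E°₃ = (1×+0.14 + 1×+0.54) / 2 = (+0.680) / 2 = +0.340 V.

+0.340 V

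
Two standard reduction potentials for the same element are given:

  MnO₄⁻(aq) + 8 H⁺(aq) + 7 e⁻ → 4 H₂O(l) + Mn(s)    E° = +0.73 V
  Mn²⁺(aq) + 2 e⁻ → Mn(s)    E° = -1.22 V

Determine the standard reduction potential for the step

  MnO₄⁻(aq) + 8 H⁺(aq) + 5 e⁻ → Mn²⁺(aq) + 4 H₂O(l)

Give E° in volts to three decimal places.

+1.510 V

Sequential free energies add, so n₃E°₃ = n₁E°₁ + n₂E°₂.
With n₃ = 7, and the known step contributing 2×(-1.22) V, the unknown satisfies 5·E° = 7×(+0.73) − 2×(-1.22) = +7.550.
E° = +7.550 / 5 = +1.510 V.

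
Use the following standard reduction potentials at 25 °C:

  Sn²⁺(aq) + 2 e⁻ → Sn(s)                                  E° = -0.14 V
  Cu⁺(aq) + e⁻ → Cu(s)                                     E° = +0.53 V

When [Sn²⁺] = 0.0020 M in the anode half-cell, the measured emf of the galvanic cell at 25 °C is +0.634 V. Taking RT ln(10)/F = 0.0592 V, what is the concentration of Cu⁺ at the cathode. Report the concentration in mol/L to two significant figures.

Cu⁺/Cu is the cathode, Sn²⁺/Sn the anode: E°cell = +0.67 V, n = 2.
Overall reaction: 2 Cu⁺(aq) + Sn(s) → 2 Cu(s) + Sn²⁺(aq); Q = [Sn²⁺]^1/[Cu⁺]^2.
From E = E° − (0.0592/n) log Q: log Q = (E° − E)·n/0.0592 = (+0.67 − (+0.634))·2/0.0592 = 1.2162.
So 2·log[Cu⁺] = 1·log(0.002) − log Q = -2.6990 − (1.2162) = -3.9152; log[Cu⁺] = -3.9152 / 2 = -1.9576; [Cu⁺] = 10^(-1.9576) ≈ 0.011 M.

0.011 M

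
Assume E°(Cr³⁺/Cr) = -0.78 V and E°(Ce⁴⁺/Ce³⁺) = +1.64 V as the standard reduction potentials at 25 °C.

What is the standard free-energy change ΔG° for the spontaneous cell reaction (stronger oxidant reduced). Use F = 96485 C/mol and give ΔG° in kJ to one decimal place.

-700.5 kJ

Ce⁴⁺/Ce³⁺ (E° = +1.64 V) is the cathode; Cr³⁺/Cr (E° = -0.78 V) is the anode, so E°cell = +2.42 V.
Balancing electrons gives n = 3 (lcm of 1 and 3).
ΔG° = −nFE° = −(3)(96485)(+2.42) = -700,481 J = -700.5 kJ.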